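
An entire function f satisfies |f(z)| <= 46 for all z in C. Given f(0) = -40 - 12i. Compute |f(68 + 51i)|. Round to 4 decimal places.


Step 1: By Liouville's theorem, a bounded entire function is constant.
Step 2: f(z) = f(0) = -40 - 12i for all z.
Step 3: |f(w)| = |-40 - 12i| = sqrt(1600 + 144)
Step 4: = 41.7612

41.7612


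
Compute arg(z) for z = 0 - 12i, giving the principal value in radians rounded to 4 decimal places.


Step 1: z = 0 - 12i
Step 2: arg(z) = atan2(-12, 0)
Step 3: arg(z) = -1.5708

-1.5708


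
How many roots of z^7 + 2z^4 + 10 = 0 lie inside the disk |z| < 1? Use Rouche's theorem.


Step 1: On |z| = 1 the three terms have sizes |z^7| = 1^7 = 1, |2z^4| = 2*1^4 = 2, |10| = 10
Step 2: The dominant term is g(z) = 10; let h(z) = z^7 + 2z^4 so f = g + h
Step 3: On |z| = 1: |g| = 10 and |h| <= 1 + 2 = 3
Step 4: Since 10 > 3, |h| < |g| on |z| = 1, so by Rouche f has the same number of zeros as g inside |z| < 1
Step 5: g(z) = 10 is a nonzero constant with no zeros inside |z| < 1. Answer = 0

0


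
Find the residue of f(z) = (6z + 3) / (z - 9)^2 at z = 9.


Step 1: Pole of order 2 at z = 9
Step 2: Res = lim d/dz [(z - 9)^2 * f(z)] as z -> 9
Step 3: (z - 9)^2 * f(z) = 6z + 3
Step 4: d/dz[6z + 3] = 6

6


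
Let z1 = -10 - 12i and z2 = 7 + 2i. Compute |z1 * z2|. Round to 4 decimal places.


Step 1: |z1| = sqrt((-10)^2 + (-12)^2) = sqrt(244)
Step 2: |z2| = sqrt(7^2 + 2^2) = sqrt(53)
Step 3: |z1*z2| = |z1|*|z2| = sqrt(244) * sqrt(53) = sqrt(244 * 53) = sqrt(12932)
Step 4: = 113.719

113.719


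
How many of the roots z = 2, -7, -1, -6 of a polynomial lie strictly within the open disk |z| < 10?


Step 1: Check each root:
  z = 2: |2| = 2 < 10
  z = -7: |-7| = 7 < 10
  z = -1: |-1| = 1 < 10
  z = -6: |-6| = 6 < 10
Step 2: Count = 4

4


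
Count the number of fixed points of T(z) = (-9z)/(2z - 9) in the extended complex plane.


Step 1: Fixed points satisfy T(z) = z
Step 2: 2z^2 = 0
Step 3: Discriminant = 0^2 - 4*2*0 = 0
Step 4: Number of fixed points = 1

1


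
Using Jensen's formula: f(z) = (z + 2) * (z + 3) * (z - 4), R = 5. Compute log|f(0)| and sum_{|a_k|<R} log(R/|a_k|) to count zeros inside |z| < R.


Jensen's formula: (1/2pi)*integral log|f(Re^it)|dt = log|f(0)| + sum_{|a_k|<R} log(R/|a_k|)
Step 1: f(0) = 2 * 3 * (-4) = -24
Step 2: log|f(0)| = log|-2| + log|-3| + log|4| = 3.1781
Step 3: Zeros inside |z| < 5: -2, -3, 4
Step 4: Jensen sum = log(5/2) + log(5/3) + log(5/4) = 1.6503
Step 5: n(R) = number of terms in the Jensen sum = count of zeros inside |z| < 5 = 3

3


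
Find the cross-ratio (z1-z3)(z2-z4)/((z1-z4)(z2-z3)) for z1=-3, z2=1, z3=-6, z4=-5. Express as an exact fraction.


Step 1: (z1-z3)(z2-z4) = 3 * 6 = 18
Step 2: (z1-z4)(z2-z3) = 2 * 7 = 14
Step 3: Cross-ratio = 18/14 = 9/7

9/7


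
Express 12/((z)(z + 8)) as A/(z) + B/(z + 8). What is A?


Step 1: Multiply both sides by (z) and set z = 0
Step 2: A = 12 / (0 + 8)
Step 3: A = 12 / 8
Step 4: A = 3/2

3/2


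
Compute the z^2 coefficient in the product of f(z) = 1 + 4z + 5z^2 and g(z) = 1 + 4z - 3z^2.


Step 1: z^2 term in f*g comes from: (1)*(-3z^2) + (4z)*(4z) + (5z^2)*(1)
Step 2: = -3 + 16 + 5
Step 3: = 18

18


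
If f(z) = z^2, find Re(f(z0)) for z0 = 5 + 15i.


Step 1: z0 = 5 + 15i
Step 2: z0^2 = 5^2 - 15^2 + 150i
Step 3: real part = 25 - 225 = -200

-200


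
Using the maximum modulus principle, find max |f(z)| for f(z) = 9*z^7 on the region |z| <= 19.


Step 1: On |z| = 19, |f(z)| = 9 * |z|^7 = 9 * 19^7
Step 2: By maximum modulus principle, maximum is on boundary.
Step 3: Maximum = 9 * 893871739 = 8044845651

8044845651


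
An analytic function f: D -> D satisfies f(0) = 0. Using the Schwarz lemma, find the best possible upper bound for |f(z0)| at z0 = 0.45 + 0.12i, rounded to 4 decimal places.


Step 1: Schwarz lemma: if f: D -> D is analytic with f(0) = 0, then |f(z)| <= |z| for all z in D, and this is sharp (f(z) = z).
Step 2: |z0|^2 = 0.45^2 + 0.12^2 = 0.2169
Step 3: |z0| = sqrt(0.2169) = 0.465725
Step 4: Best bound = |z0| = 0.4657

0.4657


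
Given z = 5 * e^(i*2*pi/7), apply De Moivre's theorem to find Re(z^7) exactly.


Step 1: By De Moivre's theorem, z^7 = 5^7 * e^(i*7*2*pi/7) = 78125 * (cos(2*pi) + i*sin(2*pi))
Step 2: |z|^7 = 5^7 = 78125
Step 3: Reduce the angle mod 2*pi: 2*pi - 2*pi = 0
Step 4: cos(0) = 1
Step 5: Re(z^7) = 78125 * 1 = 78125

78125


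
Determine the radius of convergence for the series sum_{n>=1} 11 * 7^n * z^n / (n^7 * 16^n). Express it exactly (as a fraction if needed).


Step 1: General term a_n = 11 * 7^n / (n^7 * 16^n)
Step 2: By the root test, |a_n|^(1/n) = 11^(1/n) * 7 / (n^(7/n) * 16) -> 7/16 as n -> infinity (since 11^(1/n) -> 1 and n^(7/n) -> 1)
Step 3: R = 1/lim|a_n|^(1/n) = 16/7

16/7


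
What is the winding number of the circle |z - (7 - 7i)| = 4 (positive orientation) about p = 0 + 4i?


Step 1: Center c = (7, -7), radius = 4
Step 2: |p - c|^2 = (-7)^2 + 11^2 = 170
Step 3: r^2 = 16
Step 4: |p-c| > r so winding number = 0

0


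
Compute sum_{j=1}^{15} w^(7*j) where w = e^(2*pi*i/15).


Step 1: The sum sum_{j=1}^{n} w^(k*j) equals n if n | k, else 0.
Step 2: Here n = 15, k = 7
Step 3: Does n divide k? 15 | 7 -> False
Step 4: Sum = 0

0


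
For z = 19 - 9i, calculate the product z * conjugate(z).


Step 1: conj(z) = 19 + 9i
Step 2: z * conj(z) = 19^2 + (-9)^2
Step 3: = 361 + 81 = 442

442


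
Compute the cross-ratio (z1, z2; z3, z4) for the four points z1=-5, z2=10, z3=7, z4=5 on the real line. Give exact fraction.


Step 1: (z1-z3)(z2-z4) = (-12) * 5 = -60
Step 2: (z1-z4)(z2-z3) = (-10) * 3 = -30
Step 3: Cross-ratio = 60/30 = 2

2


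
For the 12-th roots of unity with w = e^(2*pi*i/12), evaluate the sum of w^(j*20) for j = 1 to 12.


Step 1: The sum sum_{j=1}^{n} w^(k*j) equals n if n | k, else 0.
Step 2: Here n = 12, k = 20
Step 3: Does n divide k? 12 | 20 -> False
Step 4: Sum = 0

0


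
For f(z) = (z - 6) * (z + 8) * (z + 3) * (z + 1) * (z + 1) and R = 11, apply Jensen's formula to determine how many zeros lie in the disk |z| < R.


Jensen's formula: (1/2pi)*integral log|f(Re^it)|dt = log|f(0)| + sum_{|a_k|<R} log(R/|a_k|)
Step 1: f(0) = (-6) * 8 * 3 * 1 * 1 = -144
Step 2: log|f(0)| = log|6| + log|-8| + log|-3| + log|-1| + log|-1| = 4.9698
Step 3: Zeros inside |z| < 11: 6, -8, -3, -1, -1
Step 4: Jensen sum = log(11/6) + log(11/8) + log(11/3) + log(11/1) + log(11/1) = 7.0197
Step 5: n(R) = number of terms in the Jensen sum = count of zeros inside |z| < 11 = 5

5


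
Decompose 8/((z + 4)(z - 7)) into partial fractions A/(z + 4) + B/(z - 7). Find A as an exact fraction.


Step 1: Multiply both sides by (z + 4) and set z = -4
Step 2: A = 8 / (-4 - 7)
Step 3: A = 8 / (-11)
Step 4: A = -8/11

-8/11


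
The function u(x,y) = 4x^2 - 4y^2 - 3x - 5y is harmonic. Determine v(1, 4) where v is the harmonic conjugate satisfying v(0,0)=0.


Step 1: v_x = -u_y = 8y + 5
Step 2: v_y = u_x = 8x - 3
Step 3: v = 8xy + 5x - 3y + C
Step 4: v(0,0) = 0 => C = 0
Step 5: v(1, 4) = 25

25


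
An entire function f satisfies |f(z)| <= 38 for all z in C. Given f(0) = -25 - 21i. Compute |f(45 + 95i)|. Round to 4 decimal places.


Step 1: By Liouville's theorem, a bounded entire function is constant.
Step 2: f(z) = f(0) = -25 - 21i for all z.
Step 3: |f(w)| = |-25 - 21i| = sqrt(625 + 441)
Step 4: = 32.6497

32.6497


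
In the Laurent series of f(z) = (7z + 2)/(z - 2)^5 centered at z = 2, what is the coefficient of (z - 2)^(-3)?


Step 1: Write the numerator in powers of (z - 2): 7z + 2 = 7(z - 2) + (7*2 + 2) = 7(z - 2) + 16
Step 2: Divide by (z - 2)^5: f(z) = 16(z - 2)^(-5) + 7(z - 2)^(-4)
Step 3: This finite sum is the Laurent series of f about z = 2.
Step 4: Only the powers -5 and -4 appear, so the coefficient of (z - 2)^(-3) = 0

0


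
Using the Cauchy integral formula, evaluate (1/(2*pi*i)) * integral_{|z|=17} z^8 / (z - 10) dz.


Step 1: f(z) = z^8, a = 10 is inside |z| = 17
Step 2: By Cauchy integral formula: (1/(2pi*i)) * integral = f(a)
Step 3: f(10) = 10^8 = 100000000

100000000


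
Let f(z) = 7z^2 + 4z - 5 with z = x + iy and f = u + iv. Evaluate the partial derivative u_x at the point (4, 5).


Step 1: f(z) = 7(x+iy)^2 + 4(x+iy) - 5
Step 2: u = 7(x^2 - y^2) + 4x - 5
Step 3: u_x = 14x + 4
Step 4: At (4, 5): u_x = 56 + 4 = 60

60


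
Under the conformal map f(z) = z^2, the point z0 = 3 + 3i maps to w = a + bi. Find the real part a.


Step 1: z0 = 3 + 3i
Step 2: z0^2 = 3^2 - 3^2 + 18i
Step 3: real part = 9 - 9 = 0

0


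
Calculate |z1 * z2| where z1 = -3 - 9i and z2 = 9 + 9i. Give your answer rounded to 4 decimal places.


Step 1: |z1| = sqrt((-3)^2 + (-9)^2) = sqrt(90)
Step 2: |z2| = sqrt(9^2 + 9^2) = sqrt(162)
Step 3: |z1*z2| = |z1|*|z2| = sqrt(90) * sqrt(162) = sqrt(90 * 162) = sqrt(14580)
Step 4: = 120.7477

120.7477


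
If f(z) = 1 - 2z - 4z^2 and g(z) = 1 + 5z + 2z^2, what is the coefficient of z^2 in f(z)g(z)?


Step 1: z^2 term in f*g comes from: (1)*(2z^2) + (-2z)*(5z) + (-4z^2)*(1)
Step 2: = 2 - 10 - 4
Step 3: = -12

-12


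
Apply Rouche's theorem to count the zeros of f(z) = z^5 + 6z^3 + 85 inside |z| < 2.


Step 1: On |z| = 2 the three terms have sizes |z^5| = 2^5 = 32, |6z^3| = 6*2^3 = 48, |85| = 85
Step 2: The dominant term is g(z) = 85; let h(z) = z^5 + 6z^3 so f = g + h
Step 3: On |z| = 2: |g| = 85 and |h| <= 32 + 48 = 80
Step 4: Since 85 > 80, |h| < |g| on |z| = 2, so by Rouche f has the same number of zeros as g inside |z| < 2
Step 5: g(z) = 85 is a nonzero constant with no zeros inside |z| < 2. Answer = 0

0


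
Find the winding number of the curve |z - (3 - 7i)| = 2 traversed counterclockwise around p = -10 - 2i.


Step 1: Center c = (3, -7), radius = 2
Step 2: |p - c|^2 = (-13)^2 + 5^2 = 194
Step 3: r^2 = 4
Step 4: |p-c| > r so winding number = 0

0


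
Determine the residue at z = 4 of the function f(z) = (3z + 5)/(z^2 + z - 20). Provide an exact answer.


Step 1: Q(z) = z^2 + z - 20 = (z - 4)(z + 5)
Step 2: Q'(z) = 2z + 1
Step 3: Q'(4) = 9, P(4) = 17
Step 4: Res = P(4)/Q'(4) = 17/9 = 17/9

17/9


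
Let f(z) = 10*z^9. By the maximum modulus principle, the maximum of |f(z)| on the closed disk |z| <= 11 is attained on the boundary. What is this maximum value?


Step 1: On |z| = 11, |f(z)| = 10 * |z|^9 = 10 * 11^9
Step 2: By maximum modulus principle, maximum is on boundary.
Step 3: Maximum = 10 * 2357947691 = 23579476910

23579476910


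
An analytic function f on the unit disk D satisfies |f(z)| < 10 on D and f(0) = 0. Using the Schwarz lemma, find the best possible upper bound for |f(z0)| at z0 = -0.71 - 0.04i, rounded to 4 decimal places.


Step 1: g = f/10 maps D -> D with g(0) = 0, so by the Schwarz lemma |g(z)| <= |z|, i.e. |f(z)| <= 10|z|; this is sharp (f(z) = 10z).
Step 2: |z0|^2 = (-0.71)^2 + (-0.04)^2 = 0.5057
Step 3: |z0| = sqrt(0.5057) = 0.711126
Step 4: Best bound = 10 * |z0| = 10 * 0.711126 = 7.1113

7.1113


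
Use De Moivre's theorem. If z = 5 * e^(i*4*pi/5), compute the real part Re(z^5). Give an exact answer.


Step 1: By De Moivre's theorem, z^5 = 5^5 * e^(i*5*4*pi/5) = 3125 * (cos(4*pi) + i*sin(4*pi))
Step 2: |z|^5 = 5^5 = 3125
Step 3: Reduce the angle mod 2*pi: 4*pi - 4*pi = 0
Step 4: cos(0) = 1
Step 5: Re(z^5) = 3125 * 1 = 3125

3125


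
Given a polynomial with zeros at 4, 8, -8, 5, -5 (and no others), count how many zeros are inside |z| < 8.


Step 1: Check each root:
  z = 4: |4| = 4 < 8
  z = 8: |8| = 8 >= 8
  z = -8: |-8| = 8 >= 8
  z = 5: |5| = 5 < 8
  z = -5: |-5| = 5 < 8
Step 2: Count = 3

3


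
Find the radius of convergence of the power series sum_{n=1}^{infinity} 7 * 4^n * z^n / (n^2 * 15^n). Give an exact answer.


Step 1: General term a_n = 7 * 4^n / (n^2 * 15^n)
Step 2: By the root test, |a_n|^(1/n) = 7^(1/n) * 4 / (n^(2/n) * 15) -> 4/15 as n -> infinity (since 7^(1/n) -> 1 and n^(2/n) -> 1)
Step 3: R = 1/lim|a_n|^(1/n) = 15/4

15/4


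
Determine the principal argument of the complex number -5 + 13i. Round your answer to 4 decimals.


Step 1: z = -5 + 13i
Step 2: arg(z) = atan2(13, -5)
Step 3: arg(z) = 1.938

1.938


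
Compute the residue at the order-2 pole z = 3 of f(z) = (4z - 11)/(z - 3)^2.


Step 1: Pole of order 2 at z = 3
Step 2: Res = lim d/dz [(z - 3)^2 * f(z)] as z -> 3
Step 3: (z - 3)^2 * f(z) = 4z - 11
Step 4: d/dz[4z - 11] = 4

4


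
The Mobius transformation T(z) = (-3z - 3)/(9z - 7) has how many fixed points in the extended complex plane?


Step 1: Fixed points satisfy T(z) = z
Step 2: 9z^2 - 4z + 3 = 0
Step 3: Discriminant = (-4)^2 - 4*9*3 = -92
Step 4: Number of fixed points = 2

2


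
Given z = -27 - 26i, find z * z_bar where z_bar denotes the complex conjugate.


Step 1: conj(z) = -27 + 26i
Step 2: z * conj(z) = (-27)^2 + (-26)^2
Step 3: = 729 + 676 = 1405

1405


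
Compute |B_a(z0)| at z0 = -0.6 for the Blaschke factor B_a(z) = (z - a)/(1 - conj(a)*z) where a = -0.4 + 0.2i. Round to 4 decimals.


Step 1: Numerator z0 - a = -0.6 - (-0.4 + 0.2i) = -0.2 - 0.2i
Step 2: Denominator 1 - conj(a)*z0 = 1 - (-0.4 - 0.2i)*(-0.6) = 0.76 - 0.12i
Step 3: |z0 - a|^2 = (-0.2)^2 + (-0.2)^2 = 0.08; |1 - conj(a)*z0|^2 = 0.76^2 + (-0.12)^2 = 0.592
Step 4: |B_a(-0.6)| = sqrt(0.08 / 0.592) = sqrt(0.135135)
Step 5: = 0.3676

0.3676


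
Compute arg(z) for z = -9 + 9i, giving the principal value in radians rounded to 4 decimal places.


Step 1: z = -9 + 9i
Step 2: arg(z) = atan2(9, -9)
Step 3: arg(z) = 2.3562

2.3562


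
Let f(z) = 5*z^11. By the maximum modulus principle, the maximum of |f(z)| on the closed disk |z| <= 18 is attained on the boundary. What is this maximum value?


Step 1: On |z| = 18, |f(z)| = 5 * |z|^11 = 5 * 18^11
Step 2: By maximum modulus principle, maximum is on boundary.
Step 3: Maximum = 5 * 64268410079232 = 321342050396160

321342050396160


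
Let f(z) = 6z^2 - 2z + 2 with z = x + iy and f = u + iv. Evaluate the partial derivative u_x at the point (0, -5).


Step 1: f(z) = 6(x+iy)^2 - 2(x+iy) + 2
Step 2: u = 6(x^2 - y^2) - 2x + 2
Step 3: u_x = 12x - 2
Step 4: At (0, -5): u_x = 0 - 2 = -2

-2


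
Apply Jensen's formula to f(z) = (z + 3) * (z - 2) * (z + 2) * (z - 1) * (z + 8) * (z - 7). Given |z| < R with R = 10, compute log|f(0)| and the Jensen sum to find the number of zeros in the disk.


Jensen's formula: (1/2pi)*integral log|f(Re^it)|dt = log|f(0)| + sum_{|a_k|<R} log(R/|a_k|)
Step 1: f(0) = 3 * (-2) * 2 * (-1) * 8 * (-7) = -672
Step 2: log|f(0)| = log|-3| + log|2| + log|-2| + log|1| + log|-8| + log|7| = 6.5103
Step 3: Zeros inside |z| < 10: -3, 2, -2, 1, -8, 7
Step 4: Jensen sum = log(10/3) + log(10/2) + log(10/2) + log(10/1) + log(10/8) + log(10/7) = 7.3053
Step 5: n(R) = number of terms in the Jensen sum = count of zeros inside |z| < 10 = 6

6


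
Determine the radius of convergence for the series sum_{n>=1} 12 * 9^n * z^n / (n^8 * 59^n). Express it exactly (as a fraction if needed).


Step 1: General term a_n = 12 * 9^n / (n^8 * 59^n)
Step 2: By the root test, |a_n|^(1/n) = 12^(1/n) * 9 / (n^(8/n) * 59) -> 9/59 as n -> infinity (since 12^(1/n) -> 1 and n^(8/n) -> 1)
Step 3: R = 1/lim|a_n|^(1/n) = 59/9

59/9


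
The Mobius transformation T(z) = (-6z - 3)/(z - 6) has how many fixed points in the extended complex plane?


Step 1: Fixed points satisfy T(z) = z
Step 2: z^2 + 3 = 0
Step 3: Discriminant = 0^2 - 4*1*3 = -12
Step 4: Number of fixed points = 2

2


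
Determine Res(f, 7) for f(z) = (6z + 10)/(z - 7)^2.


Step 1: Pole of order 2 at z = 7
Step 2: Res = lim d/dz [(z - 7)^2 * f(z)] as z -> 7
Step 3: (z - 7)^2 * f(z) = 6z + 10
Step 4: d/dz[6z + 10] = 6

6


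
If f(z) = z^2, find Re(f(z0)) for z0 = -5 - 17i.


Step 1: z0 = -5 - 17i
Step 2: z0^2 = (-5)^2 - (-17)^2 + 170i
Step 3: real part = 25 - 289 = -264

-264


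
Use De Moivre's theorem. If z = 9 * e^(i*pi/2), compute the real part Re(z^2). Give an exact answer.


Step 1: By De Moivre's theorem, z^2 = 9^2 * e^(i*2*pi/2) = 81 * (cos(pi) + i*sin(pi))
Step 2: |z|^2 = 9^2 = 81
Step 3: The angle pi already lies in [0, 2*pi)
Step 4: cos(pi) = -1
Step 5: Re(z^2) = 81 * (-1) = -81

-81


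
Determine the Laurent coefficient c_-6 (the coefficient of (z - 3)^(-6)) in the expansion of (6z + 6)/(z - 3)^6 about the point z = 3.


Step 1: Write the numerator in powers of (z - 3): 6z + 6 = 6(z - 3) + (6*3 + 6) = 6(z - 3) + 24
Step 2: Divide by (z - 3)^6: f(z) = 24(z - 3)^(-6) + 6(z - 3)^(-5)
Step 3: This finite sum is the Laurent series of f about z = 3.
Step 4: Coefficient of (z - 3)^(-6) = 6*3 + 6 = 24

24


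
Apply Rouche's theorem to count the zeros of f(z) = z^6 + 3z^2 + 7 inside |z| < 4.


Step 1: On |z| = 4 the three terms have sizes |z^6| = 4^6 = 4096, |3z^2| = 3*4^2 = 48, |7| = 7
Step 2: The dominant term is g(z) = z^6; let h(z) = 3z^2 + 7 so f = g + h
Step 3: On |z| = 4: |g| = 4096 and |h| <= 48 + 7 = 55
Step 4: Since 4096 > 55, |h| < |g| on |z| = 4, so by Rouche f has the same number of zeros as g inside |z| < 4
Step 5: g(z) = z^6 has 6 zeros (all at the origin) inside |z| < 4. Answer = 6

6


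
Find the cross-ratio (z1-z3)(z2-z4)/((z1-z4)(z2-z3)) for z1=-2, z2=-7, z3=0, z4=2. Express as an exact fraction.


Step 1: (z1-z3)(z2-z4) = (-2) * (-9) = 18
Step 2: (z1-z4)(z2-z3) = (-4) * (-7) = 28
Step 3: Cross-ratio = 18/28 = 9/14

9/14


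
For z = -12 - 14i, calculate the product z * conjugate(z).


Step 1: conj(z) = -12 + 14i
Step 2: z * conj(z) = (-12)^2 + (-14)^2
Step 3: = 144 + 196 = 340

340


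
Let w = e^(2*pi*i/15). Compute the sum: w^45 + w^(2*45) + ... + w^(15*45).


Step 1: The sum sum_{j=1}^{n} w^(k*j) equals n if n | k, else 0.
Step 2: Here n = 15, k = 45
Step 3: Does n divide k? 15 | 45 -> True
Step 4: Sum = 15

15


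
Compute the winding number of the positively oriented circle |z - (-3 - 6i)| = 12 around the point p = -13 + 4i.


Step 1: Center c = (-3, -6), radius = 12
Step 2: |p - c|^2 = (-10)^2 + 10^2 = 200
Step 3: r^2 = 144
Step 4: |p-c| > r so winding number = 0

0


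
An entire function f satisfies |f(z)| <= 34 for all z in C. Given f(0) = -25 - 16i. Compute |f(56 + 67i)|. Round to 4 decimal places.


Step 1: By Liouville's theorem, a bounded entire function is constant.
Step 2: f(z) = f(0) = -25 - 16i for all z.
Step 3: |f(w)| = |-25 - 16i| = sqrt(625 + 256)
Step 4: = 29.6816

29.6816


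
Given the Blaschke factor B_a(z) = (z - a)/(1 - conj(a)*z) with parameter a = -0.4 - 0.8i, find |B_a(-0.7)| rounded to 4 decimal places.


Step 1: Numerator z0 - a = -0.7 - (-0.4 - 0.8i) = -0.3 + 0.8i
Step 2: Denominator 1 - conj(a)*z0 = 1 - (-0.4 + 0.8i)*(-0.7) = 0.72 + 0.56i
Step 3: |z0 - a|^2 = (-0.3)^2 + 0.8^2 = 0.73; |1 - conj(a)*z0|^2 = 0.72^2 + 0.56^2 = 0.832
Step 4: |B_a(-0.7)| = sqrt(0.73 / 0.832) = sqrt(0.877404)
Step 5: = 0.9367

0.9367


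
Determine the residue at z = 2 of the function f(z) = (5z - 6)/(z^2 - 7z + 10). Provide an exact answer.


Step 1: Q(z) = z^2 - 7z + 10 = (z - 2)(z - 5)
Step 2: Q'(z) = 2z - 7
Step 3: Q'(2) = -3, P(2) = 4
Step 4: Res = P(2)/Q'(2) = 4/(-3) = -4/3

-4/3


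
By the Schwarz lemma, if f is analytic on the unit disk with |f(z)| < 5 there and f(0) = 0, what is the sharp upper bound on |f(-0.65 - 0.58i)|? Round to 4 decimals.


Step 1: g = f/5 maps D -> D with g(0) = 0, so by the Schwarz lemma |g(z)| <= |z|, i.e. |f(z)| <= 5|z|; this is sharp (f(z) = 5z).
Step 2: |z0|^2 = (-0.65)^2 + (-0.58)^2 = 0.7589
Step 3: |z0| = sqrt(0.7589) = 0.871149
Step 4: Best bound = 5 * |z0| = 5 * 0.871149 = 4.3557

4.3557


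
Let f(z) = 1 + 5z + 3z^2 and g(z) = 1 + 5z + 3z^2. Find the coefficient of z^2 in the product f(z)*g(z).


Step 1: z^2 term in f*g comes from: (1)*(3z^2) + (5z)*(5z) + (3z^2)*(1)
Step 2: = 3 + 25 + 3
Step 3: = 31

31


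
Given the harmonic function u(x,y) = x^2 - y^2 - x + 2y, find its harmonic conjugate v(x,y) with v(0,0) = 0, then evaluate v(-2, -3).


Step 1: v_x = -u_y = 2y - 2
Step 2: v_y = u_x = 2x - 1
Step 3: v = 2xy - 2x - y + C
Step 4: v(0,0) = 0 => C = 0
Step 5: v(-2, -3) = 19

19


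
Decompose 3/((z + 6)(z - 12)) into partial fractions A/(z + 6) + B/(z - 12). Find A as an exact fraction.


Step 1: Multiply both sides by (z + 6) and set z = -6
Step 2: A = 3 / (-6 - 12)
Step 3: A = 3 / (-18)
Step 4: A = -1/6

-1/6


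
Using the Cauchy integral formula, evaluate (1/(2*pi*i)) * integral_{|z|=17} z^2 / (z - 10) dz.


Step 1: f(z) = z^2, a = 10 is inside |z| = 17
Step 2: By Cauchy integral formula: (1/(2pi*i)) * integral = f(a)
Step 3: f(10) = 10^2 = 100

100


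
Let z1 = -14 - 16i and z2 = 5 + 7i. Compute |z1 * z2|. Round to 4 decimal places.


Step 1: |z1| = sqrt((-14)^2 + (-16)^2) = sqrt(452)
Step 2: |z2| = sqrt(5^2 + 7^2) = sqrt(74)
Step 3: |z1*z2| = |z1|*|z2| = sqrt(452) * sqrt(74) = sqrt(452 * 74) = sqrt(33448)
Step 4: = 182.8879

182.8879


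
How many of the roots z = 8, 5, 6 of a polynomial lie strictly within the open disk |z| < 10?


Step 1: Check each root:
  z = 8: |8| = 8 < 10
  z = 5: |5| = 5 < 10
  z = 6: |6| = 6 < 10
Step 2: Count = 3

3


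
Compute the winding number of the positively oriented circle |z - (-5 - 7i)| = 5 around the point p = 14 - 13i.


Step 1: Center c = (-5, -7), radius = 5
Step 2: |p - c|^2 = 19^2 + (-6)^2 = 397
Step 3: r^2 = 25
Step 4: |p-c| > r so winding number = 0

0


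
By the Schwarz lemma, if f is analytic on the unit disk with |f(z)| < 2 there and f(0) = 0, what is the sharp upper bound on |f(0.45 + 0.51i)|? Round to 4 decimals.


Step 1: g = f/2 maps D -> D with g(0) = 0, so by the Schwarz lemma |g(z)| <= |z|, i.e. |f(z)| <= 2|z|; this is sharp (f(z) = 2z).
Step 2: |z0|^2 = 0.45^2 + 0.51^2 = 0.4626
Step 3: |z0| = sqrt(0.4626) = 0.680147
Step 4: Best bound = 2 * |z0| = 2 * 0.680147 = 1.3603

1.3603


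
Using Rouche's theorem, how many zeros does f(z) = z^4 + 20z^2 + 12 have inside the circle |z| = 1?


Step 1: On |z| = 1 the three terms have sizes |z^4| = 1^4 = 1, |20z^2| = 20*1^2 = 20, |12| = 12
Step 2: The dominant term is g(z) = 20z^2; let h(z) = z^4 + 12 so f = g + h
Step 3: On |z| = 1: |g| = 20 and |h| <= 1 + 12 = 13
Step 4: Since 20 > 13, |h| < |g| on |z| = 1, so by Rouche f has the same number of zeros as g inside |z| < 1
Step 5: g(z) = 20z^2 has 2 zeros (at the origin, multiplicity 2) inside |z| < 1. Answer = 2

2


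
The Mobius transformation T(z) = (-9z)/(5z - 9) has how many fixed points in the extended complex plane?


Step 1: Fixed points satisfy T(z) = z
Step 2: 5z^2 = 0
Step 3: Discriminant = 0^2 - 4*5*0 = 0
Step 4: Number of fixed points = 1

1


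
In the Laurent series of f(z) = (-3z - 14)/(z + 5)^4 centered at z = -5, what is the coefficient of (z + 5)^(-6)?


Step 1: Write the numerator in powers of (z + 5): -3z - 14 = -3(z + 5) + (-3*(-5) - 14) = -3(z + 5) + 1
Step 2: Divide by (z + 5)^4: f(z) = (z + 5)^(-4) - 3(z + 5)^(-3)
Step 3: This finite sum is the Laurent series of f about z = -5.
Step 4: Only the powers -4 and -3 appear, so the coefficient of (z + 5)^(-6) = 0

0


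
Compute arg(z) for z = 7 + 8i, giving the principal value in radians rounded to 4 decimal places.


Step 1: z = 7 + 8i
Step 2: arg(z) = atan2(8, 7)
Step 3: arg(z) = 0.852

0.852


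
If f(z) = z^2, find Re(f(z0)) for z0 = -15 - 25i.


Step 1: z0 = -15 - 25i
Step 2: z0^2 = (-15)^2 - (-25)^2 + 750i
Step 3: real part = 225 - 625 = -400

-400


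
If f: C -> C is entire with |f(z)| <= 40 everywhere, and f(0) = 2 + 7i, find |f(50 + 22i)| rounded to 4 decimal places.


Step 1: By Liouville's theorem, a bounded entire function is constant.
Step 2: f(z) = f(0) = 2 + 7i for all z.
Step 3: |f(w)| = |2 + 7i| = sqrt(4 + 49)
Step 4: = 7.2801

7.2801


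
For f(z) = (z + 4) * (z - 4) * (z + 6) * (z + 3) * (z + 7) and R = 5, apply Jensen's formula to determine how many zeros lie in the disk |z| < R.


Jensen's formula: (1/2pi)*integral log|f(Re^it)|dt = log|f(0)| + sum_{|a_k|<R} log(R/|a_k|)
Step 1: f(0) = 4 * (-4) * 6 * 3 * 7 = -2016
Step 2: log|f(0)| = log|-4| + log|4| + log|-6| + log|-3| + log|-7| = 7.6089
Step 3: Zeros inside |z| < 5: -4, 4, -3
Step 4: Jensen sum = log(5/4) + log(5/4) + log(5/3) = 0.9571
Step 5: n(R) = number of terms in the Jensen sum = count of zeros inside |z| < 5 = 3

3


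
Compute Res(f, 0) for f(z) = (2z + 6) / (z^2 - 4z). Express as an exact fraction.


Step 1: Q(z) = z^2 - 4z = (z)(z - 4)
Step 2: Q'(z) = 2z - 4
Step 3: Q'(0) = -4, P(0) = 6
Step 4: Res = P(0)/Q'(0) = 6/(-4) = -3/2

-3/2


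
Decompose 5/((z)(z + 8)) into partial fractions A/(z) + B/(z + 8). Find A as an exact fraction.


Step 1: Multiply both sides by (z) and set z = 0
Step 2: A = 5 / (0 + 8)
Step 3: A = 5 / 8
Step 4: A = 5/8

5/8


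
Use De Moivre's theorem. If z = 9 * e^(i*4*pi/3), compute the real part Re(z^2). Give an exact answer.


Step 1: By De Moivre's theorem, z^2 = 9^2 * e^(i*2*4*pi/3) = 81 * (cos(8*pi/3) + i*sin(8*pi/3))
Step 2: |z|^2 = 9^2 = 81
Step 3: Reduce the angle mod 2*pi: 8*pi/3 - 2*pi = 2*pi/3
Step 4: cos(2*pi/3) = -1/2
Step 5: Re(z^2) = 81 * (-1/2) = -81/2

-81/2


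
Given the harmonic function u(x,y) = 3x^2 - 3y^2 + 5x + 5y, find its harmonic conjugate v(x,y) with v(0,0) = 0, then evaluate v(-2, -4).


Step 1: v_x = -u_y = 6y - 5
Step 2: v_y = u_x = 6x + 5
Step 3: v = 6xy - 5x + 5y + C
Step 4: v(0,0) = 0 => C = 0
Step 5: v(-2, -4) = 38

38


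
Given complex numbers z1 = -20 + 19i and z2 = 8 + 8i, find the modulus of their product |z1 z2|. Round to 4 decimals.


Step 1: |z1| = sqrt((-20)^2 + 19^2) = sqrt(761)
Step 2: |z2| = sqrt(8^2 + 8^2) = sqrt(128)
Step 3: |z1*z2| = |z1|*|z2| = sqrt(761) * sqrt(128) = sqrt(761 * 128) = sqrt(97408)
Step 4: = 312.1025

312.1025


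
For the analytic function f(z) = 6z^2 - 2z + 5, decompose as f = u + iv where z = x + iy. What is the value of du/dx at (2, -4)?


Step 1: f(z) = 6(x+iy)^2 - 2(x+iy) + 5
Step 2: u = 6(x^2 - y^2) - 2x + 5
Step 3: u_x = 12x - 2
Step 4: At (2, -4): u_x = 24 - 2 = 22

22


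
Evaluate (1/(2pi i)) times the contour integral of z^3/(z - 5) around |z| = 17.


Step 1: f(z) = z^3, a = 5 is inside |z| = 17
Step 2: By Cauchy integral formula: (1/(2pi*i)) * integral = f(a)
Step 3: f(5) = 5^3 = 125

125


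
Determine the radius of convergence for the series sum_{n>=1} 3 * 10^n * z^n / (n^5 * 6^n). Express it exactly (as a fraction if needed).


Step 1: General term a_n = 3 * 10^n / (n^5 * 6^n)
Step 2: By the root test, |a_n|^(1/n) = 3^(1/n) * 10 / (n^(5/n) * 6) -> 10/6 as n -> infinity (since 3^(1/n) -> 1 and n^(5/n) -> 1)
Step 3: R = 1/lim|a_n|^(1/n) = 6/10 = 3/5

3/5


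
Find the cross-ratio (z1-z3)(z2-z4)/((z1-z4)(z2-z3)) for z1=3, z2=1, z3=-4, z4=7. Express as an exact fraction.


Step 1: (z1-z3)(z2-z4) = 7 * (-6) = -42
Step 2: (z1-z4)(z2-z3) = (-4) * 5 = -20
Step 3: Cross-ratio = 42/20 = 21/10

21/10


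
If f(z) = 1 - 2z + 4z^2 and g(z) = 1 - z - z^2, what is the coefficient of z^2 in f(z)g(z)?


Step 1: z^2 term in f*g comes from: (1)*(-z^2) + (-2z)*(-z) + (4z^2)*(1)
Step 2: = -1 + 2 + 4
Step 3: = 5

5


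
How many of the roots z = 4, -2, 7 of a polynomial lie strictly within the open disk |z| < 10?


Step 1: Check each root:
  z = 4: |4| = 4 < 10
  z = -2: |-2| = 2 < 10
  z = 7: |7| = 7 < 10
Step 2: Count = 3

3


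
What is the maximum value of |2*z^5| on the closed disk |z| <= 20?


Step 1: On |z| = 20, |f(z)| = 2 * |z|^5 = 2 * 20^5
Step 2: By maximum modulus principle, maximum is on boundary.
Step 3: Maximum = 2 * 3200000 = 6400000

6400000


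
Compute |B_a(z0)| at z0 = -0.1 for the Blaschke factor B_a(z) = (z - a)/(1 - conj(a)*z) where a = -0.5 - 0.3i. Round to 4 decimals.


Step 1: Numerator z0 - a = -0.1 - (-0.5 - 0.3i) = 0.4 + 0.3i
Step 2: Denominator 1 - conj(a)*z0 = 1 - (-0.5 + 0.3i)*(-0.1) = 0.95 + 0.03i
Step 3: |z0 - a|^2 = 0.4^2 + 0.3^2 = 0.25; |1 - conj(a)*z0|^2 = 0.95^2 + 0.03^2 = 0.9034
Step 4: |B_a(-0.1)| = sqrt(0.25 / 0.9034) = sqrt(0.276732)
Step 5: = 0.5261

0.5261


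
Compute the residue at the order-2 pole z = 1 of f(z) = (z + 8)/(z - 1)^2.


Step 1: Pole of order 2 at z = 1
Step 2: Res = lim d/dz [(z - 1)^2 * f(z)] as z -> 1
Step 3: (z - 1)^2 * f(z) = z + 8
Step 4: d/dz[z + 8] = 1

1


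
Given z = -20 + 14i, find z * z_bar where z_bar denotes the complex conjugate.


Step 1: conj(z) = -20 - 14i
Step 2: z * conj(z) = (-20)^2 + 14^2
Step 3: = 400 + 196 = 596

596


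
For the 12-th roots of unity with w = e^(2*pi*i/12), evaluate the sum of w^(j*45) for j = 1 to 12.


Step 1: The sum sum_{j=1}^{n} w^(k*j) equals n if n | k, else 0.
Step 2: Here n = 12, k = 45
Step 3: Does n divide k? 12 | 45 -> False
Step 4: Sum = 0

0


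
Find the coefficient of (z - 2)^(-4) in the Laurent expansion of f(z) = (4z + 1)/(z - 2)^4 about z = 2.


Step 1: Write the numerator in powers of (z - 2): 4z + 1 = 4(z - 2) + (4*2 + 1) = 4(z - 2) + 9
Step 2: Divide by (z - 2)^4: f(z) = 9(z - 2)^(-4) + 4(z - 2)^(-3)
Step 3: This finite sum is the Laurent series of f about z = 2.
Step 4: Coefficient of (z - 2)^(-4) = 4*2 + 1 = 9

9


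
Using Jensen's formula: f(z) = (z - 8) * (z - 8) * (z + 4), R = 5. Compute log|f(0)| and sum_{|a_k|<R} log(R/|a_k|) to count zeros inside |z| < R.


Jensen's formula: (1/2pi)*integral log|f(Re^it)|dt = log|f(0)| + sum_{|a_k|<R} log(R/|a_k|)
Step 1: f(0) = (-8) * (-8) * 4 = 256
Step 2: log|f(0)| = log|8| + log|8| + log|-4| = 5.5452
Step 3: Zeros inside |z| < 5: -4
Step 4: Jensen sum = log(5/4) = 0.2231
Step 5: n(R) = number of terms in the Jensen sum = count of zeros inside |z| < 5 = 1

1


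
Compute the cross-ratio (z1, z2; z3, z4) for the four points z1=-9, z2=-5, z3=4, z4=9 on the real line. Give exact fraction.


Step 1: (z1-z3)(z2-z4) = (-13) * (-14) = 182
Step 2: (z1-z4)(z2-z3) = (-18) * (-9) = 162
Step 3: Cross-ratio = 182/162 = 91/81

91/81


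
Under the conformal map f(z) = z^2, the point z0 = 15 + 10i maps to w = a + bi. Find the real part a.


Step 1: z0 = 15 + 10i
Step 2: z0^2 = 15^2 - 10^2 + 300i
Step 3: real part = 225 - 100 = 125

125


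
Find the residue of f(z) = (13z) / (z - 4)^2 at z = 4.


Step 1: Pole of order 2 at z = 4
Step 2: Res = lim d/dz [(z - 4)^2 * f(z)] as z -> 4
Step 3: (z - 4)^2 * f(z) = 13z
Step 4: d/dz[13z] = 13

13


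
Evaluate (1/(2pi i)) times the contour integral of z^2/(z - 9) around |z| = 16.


Step 1: f(z) = z^2, a = 9 is inside |z| = 16
Step 2: By Cauchy integral formula: (1/(2pi*i)) * integral = f(a)
Step 3: f(9) = 9^2 = 81

81


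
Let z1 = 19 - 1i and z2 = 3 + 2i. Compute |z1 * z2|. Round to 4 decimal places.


Step 1: |z1| = sqrt(19^2 + (-1)^2) = sqrt(362)
Step 2: |z2| = sqrt(3^2 + 2^2) = sqrt(13)
Step 3: |z1*z2| = |z1|*|z2| = sqrt(362) * sqrt(13) = sqrt(362 * 13) = sqrt(4706)
Step 4: = 68.6003

68.6003


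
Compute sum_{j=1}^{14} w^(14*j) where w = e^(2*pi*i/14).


Step 1: The sum sum_{j=1}^{n} w^(k*j) equals n if n | k, else 0.
Step 2: Here n = 14, k = 14
Step 3: Does n divide k? 14 | 14 -> True
Step 4: Sum = 14

14


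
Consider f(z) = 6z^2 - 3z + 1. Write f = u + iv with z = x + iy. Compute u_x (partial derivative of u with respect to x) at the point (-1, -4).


Step 1: f(z) = 6(x+iy)^2 - 3(x+iy) + 1
Step 2: u = 6(x^2 - y^2) - 3x + 1
Step 3: u_x = 12x - 3
Step 4: At (-1, -4): u_x = -12 - 3 = -15

-15


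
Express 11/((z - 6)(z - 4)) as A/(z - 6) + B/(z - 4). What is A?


Step 1: Multiply both sides by (z - 6) and set z = 6
Step 2: A = 11 / (6 - 4)
Step 3: A = 11 / 2
Step 4: A = 11/2

11/2


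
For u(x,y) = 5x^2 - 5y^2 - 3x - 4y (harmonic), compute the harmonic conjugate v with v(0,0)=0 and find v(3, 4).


Step 1: v_x = -u_y = 10y + 4
Step 2: v_y = u_x = 10x - 3
Step 3: v = 10xy + 4x - 3y + C
Step 4: v(0,0) = 0 => C = 0
Step 5: v(3, 4) = 120

120


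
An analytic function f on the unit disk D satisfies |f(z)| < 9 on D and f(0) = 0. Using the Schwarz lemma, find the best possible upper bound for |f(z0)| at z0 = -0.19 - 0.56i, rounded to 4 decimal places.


Step 1: g = f/9 maps D -> D with g(0) = 0, so by the Schwarz lemma |g(z)| <= |z|, i.e. |f(z)| <= 9|z|; this is sharp (f(z) = 9z).
Step 2: |z0|^2 = (-0.19)^2 + (-0.56)^2 = 0.3497
Step 3: |z0| = sqrt(0.3497) = 0.591354
Step 4: Best bound = 9 * |z0| = 9 * 0.591354 = 5.3222

5.3222


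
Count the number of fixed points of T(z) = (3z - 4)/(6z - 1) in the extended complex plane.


Step 1: Fixed points satisfy T(z) = z
Step 2: 6z^2 - 4z + 4 = 0
Step 3: Discriminant = (-4)^2 - 4*6*4 = -80
Step 4: Number of fixed points = 2

2


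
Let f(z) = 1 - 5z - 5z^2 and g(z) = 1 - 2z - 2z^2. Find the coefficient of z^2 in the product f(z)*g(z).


Step 1: z^2 term in f*g comes from: (1)*(-2z^2) + (-5z)*(-2z) + (-5z^2)*(1)
Step 2: = -2 + 10 - 5
Step 3: = 3

3


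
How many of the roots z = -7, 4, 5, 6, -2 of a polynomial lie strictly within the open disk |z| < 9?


Step 1: Check each root:
  z = -7: |-7| = 7 < 9
  z = 4: |4| = 4 < 9
  z = 5: |5| = 5 < 9
  z = 6: |6| = 6 < 9
  z = -2: |-2| = 2 < 9
Step 2: Count = 5

5


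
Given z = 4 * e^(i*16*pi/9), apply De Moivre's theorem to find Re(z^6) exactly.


Step 1: By De Moivre's theorem, z^6 = 4^6 * e^(i*6*16*pi/9) = 4096 * (cos(32*pi/3) + i*sin(32*pi/3))
Step 2: |z|^6 = 4^6 = 4096
Step 3: Reduce the angle mod 2*pi: 32*pi/3 - 10*pi = 2*pi/3
Step 4: cos(2*pi/3) = -1/2
Step 5: Re(z^6) = 4096 * (-1/2) = -2048

-2048


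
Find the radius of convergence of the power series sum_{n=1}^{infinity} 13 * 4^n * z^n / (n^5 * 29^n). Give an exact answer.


Step 1: General term a_n = 13 * 4^n / (n^5 * 29^n)
Step 2: By the root test, |a_n|^(1/n) = 13^(1/n) * 4 / (n^(5/n) * 29) -> 4/29 as n -> infinity (since 13^(1/n) -> 1 and n^(5/n) -> 1)
Step 3: R = 1/lim|a_n|^(1/n) = 29/4

29/4


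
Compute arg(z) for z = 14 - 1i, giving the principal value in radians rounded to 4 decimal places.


Step 1: z = 14 - 1i
Step 2: arg(z) = atan2(-1, 14)
Step 3: arg(z) = -0.0713

-0.0713


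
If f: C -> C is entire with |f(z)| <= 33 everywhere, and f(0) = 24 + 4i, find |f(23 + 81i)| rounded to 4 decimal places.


Step 1: By Liouville's theorem, a bounded entire function is constant.
Step 2: f(z) = f(0) = 24 + 4i for all z.
Step 3: |f(w)| = |24 + 4i| = sqrt(576 + 16)
Step 4: = 24.3311

24.3311


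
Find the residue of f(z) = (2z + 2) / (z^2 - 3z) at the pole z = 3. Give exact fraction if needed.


Step 1: Q(z) = z^2 - 3z = (z - 3)(z)
Step 2: Q'(z) = 2z - 3
Step 3: Q'(3) = 3, P(3) = 8
Step 4: Res = P(3)/Q'(3) = 8/3 = 8/3

8/3


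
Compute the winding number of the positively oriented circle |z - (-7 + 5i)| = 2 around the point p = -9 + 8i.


Step 1: Center c = (-7, 5), radius = 2
Step 2: |p - c|^2 = (-2)^2 + 3^2 = 13
Step 3: r^2 = 4
Step 4: |p-c| > r so winding number = 0

0


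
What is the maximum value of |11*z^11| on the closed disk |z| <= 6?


Step 1: On |z| = 6, |f(z)| = 11 * |z|^11 = 11 * 6^11
Step 2: By maximum modulus principle, maximum is on boundary.
Step 3: Maximum = 11 * 362797056 = 3990767616

3990767616


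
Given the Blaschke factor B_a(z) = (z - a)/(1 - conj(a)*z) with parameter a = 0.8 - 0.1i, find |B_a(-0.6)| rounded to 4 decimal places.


Step 1: Numerator z0 - a = -0.6 - (0.8 - 0.1i) = -1.4 + 0.1i
Step 2: Denominator 1 - conj(a)*z0 = 1 - (0.8 + 0.1i)*(-0.6) = 1.48 + 0.06i
Step 3: |z0 - a|^2 = (-1.4)^2 + 0.1^2 = 1.97; |1 - conj(a)*z0|^2 = 1.48^2 + 0.06^2 = 2.194
Step 4: |B_a(-0.6)| = sqrt(1.97 / 2.194) = sqrt(0.897903)
Step 5: = 0.9476

0.9476


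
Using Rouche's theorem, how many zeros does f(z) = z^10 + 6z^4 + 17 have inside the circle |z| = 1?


Step 1: On |z| = 1 the three terms have sizes |z^10| = 1^10 = 1, |6z^4| = 6*1^4 = 6, |17| = 17
Step 2: The dominant term is g(z) = 17; let h(z) = z^10 + 6z^4 so f = g + h
Step 3: On |z| = 1: |g| = 17 and |h| <= 1 + 6 = 7
Step 4: Since 17 > 7, |h| < |g| on |z| = 1, so by Rouche f has the same number of zeros as g inside |z| < 1
Step 5: g(z) = 17 is a nonzero constant with no zeros inside |z| < 1. Answer = 0

0


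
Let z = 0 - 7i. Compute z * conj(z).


Step 1: conj(z) = 0 + 7i
Step 2: z * conj(z) = 0^2 + (-7)^2
Step 3: = 0 + 49 = 49

49


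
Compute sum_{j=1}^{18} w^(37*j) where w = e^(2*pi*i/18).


Step 1: The sum sum_{j=1}^{n} w^(k*j) equals n if n | k, else 0.
Step 2: Here n = 18, k = 37
Step 3: Does n divide k? 18 | 37 -> False
Step 4: Sum = 0

0


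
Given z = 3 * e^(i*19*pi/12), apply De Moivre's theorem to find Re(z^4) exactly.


Step 1: By De Moivre's theorem, z^4 = 3^4 * e^(i*4*19*pi/12) = 81 * (cos(19*pi/3) + i*sin(19*pi/3))
Step 2: |z|^4 = 3^4 = 81
Step 3: Reduce the angle mod 2*pi: 19*pi/3 - 6*pi = pi/3
Step 4: cos(pi/3) = 1/2
Step 5: Re(z^4) = 81 * 1/2 = 81/2

81/2


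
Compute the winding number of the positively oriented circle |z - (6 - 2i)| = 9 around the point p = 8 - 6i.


Step 1: Center c = (6, -2), radius = 9
Step 2: |p - c|^2 = 2^2 + (-4)^2 = 20
Step 3: r^2 = 81
Step 4: |p-c| < r so winding number = 1

1


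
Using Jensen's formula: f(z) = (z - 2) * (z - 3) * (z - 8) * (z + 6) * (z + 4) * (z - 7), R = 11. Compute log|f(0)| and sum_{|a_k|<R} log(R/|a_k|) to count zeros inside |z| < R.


Jensen's formula: (1/2pi)*integral log|f(Re^it)|dt = log|f(0)| + sum_{|a_k|<R} log(R/|a_k|)
Step 1: f(0) = (-2) * (-3) * (-8) * 6 * 4 * (-7) = 8064
Step 2: log|f(0)| = log|2| + log|3| + log|8| + log|-6| + log|-4| + log|7| = 8.9952
Step 3: Zeros inside |z| < 11: 2, 3, 8, -6, -4, 7
Step 4: Jensen sum = log(11/2) + log(11/3) + log(11/8) + log(11/6) + log(11/4) + log(11/7) = 5.3922
Step 5: n(R) = number of terms in the Jensen sum = count of zeros inside |z| < 11 = 6

6


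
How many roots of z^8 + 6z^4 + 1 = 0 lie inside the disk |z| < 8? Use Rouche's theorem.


Step 1: On |z| = 8 the three terms have sizes |z^8| = 8^8 = 16777216, |6z^4| = 6*8^4 = 24576, |1| = 1
Step 2: The dominant term is g(z) = z^8; let h(z) = 6z^4 + 1 so f = g + h
Step 3: On |z| = 8: |g| = 16777216 and |h| <= 24576 + 1 = 24577
Step 4: Since 16777216 > 24577, |h| < |g| on |z| = 8, so by Rouche f has the same number of zeros as g inside |z| < 8
Step 5: g(z) = z^8 has 8 zeros (all at the origin) inside |z| < 8. Answer = 8

8


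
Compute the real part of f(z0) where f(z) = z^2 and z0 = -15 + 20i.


Step 1: z0 = -15 + 20i
Step 2: z0^2 = (-15)^2 - 20^2 - 600i
Step 3: real part = 225 - 400 = -175

-175


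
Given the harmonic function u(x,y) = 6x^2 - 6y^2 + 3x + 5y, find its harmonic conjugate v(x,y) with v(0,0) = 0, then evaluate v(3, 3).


Step 1: v_x = -u_y = 12y - 5
Step 2: v_y = u_x = 12x + 3
Step 3: v = 12xy - 5x + 3y + C
Step 4: v(0,0) = 0 => C = 0
Step 5: v(3, 3) = 102

102


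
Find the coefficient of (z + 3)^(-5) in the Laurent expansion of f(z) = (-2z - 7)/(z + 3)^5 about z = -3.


Step 1: Write the numerator in powers of (z + 3): -2z - 7 = -2(z + 3) + (-2*(-3) - 7) = -2(z + 3) - 1
Step 2: Divide by (z + 3)^5: f(z) = -(z + 3)^(-5) - 2(z + 3)^(-4)
Step 3: This finite sum is the Laurent series of f about z = -3.
Step 4: Coefficient of (z + 3)^(-5) = -2*(-3) - 7 = -1

-1


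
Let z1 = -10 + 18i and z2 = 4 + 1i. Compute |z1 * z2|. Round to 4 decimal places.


Step 1: |z1| = sqrt((-10)^2 + 18^2) = sqrt(424)
Step 2: |z2| = sqrt(4^2 + 1^2) = sqrt(17)
Step 3: |z1*z2| = |z1|*|z2| = sqrt(424) * sqrt(17) = sqrt(424 * 17) = sqrt(7208)
Step 4: = 84.8999

84.8999


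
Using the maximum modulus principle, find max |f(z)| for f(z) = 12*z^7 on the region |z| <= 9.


Step 1: On |z| = 9, |f(z)| = 12 * |z|^7 = 12 * 9^7
Step 2: By maximum modulus principle, maximum is on boundary.
Step 3: Maximum = 12 * 4782969 = 57395628

57395628


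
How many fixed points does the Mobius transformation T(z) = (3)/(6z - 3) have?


Step 1: Fixed points satisfy T(z) = z
Step 2: 6z^2 - 3z - 3 = 0
Step 3: Discriminant = (-3)^2 - 4*6*(-3) = 81
Step 4: Number of fixed points = 2

2


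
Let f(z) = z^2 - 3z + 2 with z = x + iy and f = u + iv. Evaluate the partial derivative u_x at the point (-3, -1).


Step 1: f(z) = (x+iy)^2 - 3(x+iy) + 2
Step 2: u = (x^2 - y^2) - 3x + 2
Step 3: u_x = 2x - 3
Step 4: At (-3, -1): u_x = -6 - 3 = -9

-9
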